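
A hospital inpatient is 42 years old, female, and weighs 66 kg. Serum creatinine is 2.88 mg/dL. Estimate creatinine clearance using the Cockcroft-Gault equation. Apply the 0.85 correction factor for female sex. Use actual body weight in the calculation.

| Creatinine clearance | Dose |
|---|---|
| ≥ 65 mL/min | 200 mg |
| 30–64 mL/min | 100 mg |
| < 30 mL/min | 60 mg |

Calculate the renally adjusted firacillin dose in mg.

60 mg

CrCl = (140 − 42) × 66 / (72 × 2.88) × 0.85 = 6468.0 / 207.36 × 0.85 ≈ 26.5 mL/min
CrCl ≈ 27 mL/min → bracket < 30 mL/min.
Dose for this bracket: 60 mg.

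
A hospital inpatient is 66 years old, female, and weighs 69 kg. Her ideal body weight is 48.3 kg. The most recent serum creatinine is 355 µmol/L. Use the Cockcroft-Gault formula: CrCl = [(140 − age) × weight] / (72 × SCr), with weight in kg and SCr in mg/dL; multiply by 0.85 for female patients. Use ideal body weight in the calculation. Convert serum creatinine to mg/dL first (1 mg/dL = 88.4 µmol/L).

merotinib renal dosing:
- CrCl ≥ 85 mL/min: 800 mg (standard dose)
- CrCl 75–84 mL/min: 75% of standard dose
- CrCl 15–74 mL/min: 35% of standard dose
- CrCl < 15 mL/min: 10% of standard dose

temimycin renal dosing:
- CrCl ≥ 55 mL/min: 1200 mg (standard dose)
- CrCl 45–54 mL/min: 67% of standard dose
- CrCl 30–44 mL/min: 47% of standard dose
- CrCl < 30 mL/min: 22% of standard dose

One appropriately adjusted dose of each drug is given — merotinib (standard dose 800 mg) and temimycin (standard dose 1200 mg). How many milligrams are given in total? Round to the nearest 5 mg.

SCr = 355 / 88.4 = 4.016 mg/dL
CrCl = (140 − 66) × 48.3 / (72 × 4.016) × 0.85 = 3574.2 / 289.15 × 0.85 ≈ 10.5 mL/min
CrCl ≈ 11 mL/min.
merotinib: < 15 mL/min → 10% of 800 mg = 80 mg.
temimycin: < 30 mL/min → 22% of 1200 mg = 264 mg.
Total = 80 + 264 = 344 mg.

345 mg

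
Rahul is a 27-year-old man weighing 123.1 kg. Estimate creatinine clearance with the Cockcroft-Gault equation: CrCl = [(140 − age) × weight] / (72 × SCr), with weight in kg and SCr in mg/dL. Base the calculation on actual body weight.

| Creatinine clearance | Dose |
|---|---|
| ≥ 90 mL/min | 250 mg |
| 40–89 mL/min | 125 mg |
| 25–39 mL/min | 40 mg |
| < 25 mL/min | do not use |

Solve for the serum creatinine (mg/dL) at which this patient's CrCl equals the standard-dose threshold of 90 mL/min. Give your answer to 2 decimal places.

2.15 mg/dL

Standard dose requires CrCl ≥ 90 mL/min.
Set (140 − 27) × 123.1 / (72 × SCr) = 90
SCr = (140 − 27) × 123.1 / (72 × 90) = 2.147 mg/dL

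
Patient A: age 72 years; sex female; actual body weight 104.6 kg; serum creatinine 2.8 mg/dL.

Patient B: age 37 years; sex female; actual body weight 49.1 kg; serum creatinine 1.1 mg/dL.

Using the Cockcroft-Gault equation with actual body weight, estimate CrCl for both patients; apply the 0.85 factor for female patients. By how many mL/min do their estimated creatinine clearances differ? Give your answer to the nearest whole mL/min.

24 mL/min

Patient A: CrCl = (140 − 72) × 104.6 / (72 × 2.8) × 0.85 = 7112.8 / 201.60 × 0.85 ≈ 30.0 mL/min
Patient B: CrCl = (140 − 37) × 49.1 / (72 × 1.1) × 0.85 = 5057.3 / 79.20 × 0.85 ≈ 54.3 mL/min
|30.0 − 54.3| = 24.3 mL/min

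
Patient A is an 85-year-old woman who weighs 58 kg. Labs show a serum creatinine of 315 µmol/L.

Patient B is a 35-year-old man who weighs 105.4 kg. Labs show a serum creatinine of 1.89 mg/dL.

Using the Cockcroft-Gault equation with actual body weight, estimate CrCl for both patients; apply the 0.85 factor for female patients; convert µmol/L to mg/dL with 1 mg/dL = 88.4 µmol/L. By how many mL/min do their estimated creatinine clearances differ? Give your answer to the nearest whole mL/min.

Patient A: SCr = 315 / 88.4 = 3.563 mg/dL
Patient A: CrCl = (140 − 85) × 58 / (72 × 3.563) × 0.85 = 3190.0 / 256.54 × 0.85 ≈ 10.6 mL/min
Patient B: CrCl = (140 − 35) × 105.4 / (72 × 1.89) = 11067.0 / 136.08 ≈ 81.3 mL/min
|10.6 − 81.3| = 70.7 mL/min

71 mL/min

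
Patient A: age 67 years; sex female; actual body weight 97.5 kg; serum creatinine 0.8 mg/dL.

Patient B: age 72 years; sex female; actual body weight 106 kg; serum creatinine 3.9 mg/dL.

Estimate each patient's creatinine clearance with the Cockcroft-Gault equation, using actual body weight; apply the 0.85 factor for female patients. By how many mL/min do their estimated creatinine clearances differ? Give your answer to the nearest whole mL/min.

Patient A: CrCl = (140 − 67) × 97.5 / (72 × 0.8) × 0.85 = 7117.5 / 57.60 × 0.85 ≈ 105.0 mL/min
Patient B: CrCl = (140 − 72) × 106 / (72 × 3.9) × 0.85 = 7208.0 / 280.80 × 0.85 ≈ 21.8 mL/min
|105.0 − 21.8| = 83.2 mL/min

83 mL/min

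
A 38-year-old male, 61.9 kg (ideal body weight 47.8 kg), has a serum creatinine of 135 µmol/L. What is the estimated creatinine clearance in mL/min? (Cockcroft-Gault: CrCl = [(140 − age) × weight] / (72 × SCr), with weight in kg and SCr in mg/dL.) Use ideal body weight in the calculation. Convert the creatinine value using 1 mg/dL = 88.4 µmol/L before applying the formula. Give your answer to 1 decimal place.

44.3 mL/min

SCr = 135 / 88.4 = 1.527 mg/dL
CrCl = (140 − 38) × 47.8 / (72 × 1.527) = 4875.6 / 109.94 ≈ 44.3 mL/min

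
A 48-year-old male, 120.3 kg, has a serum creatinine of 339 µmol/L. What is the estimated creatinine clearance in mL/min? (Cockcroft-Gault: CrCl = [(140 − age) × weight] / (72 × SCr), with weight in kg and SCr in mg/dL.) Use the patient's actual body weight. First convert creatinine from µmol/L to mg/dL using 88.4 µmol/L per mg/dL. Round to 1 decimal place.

SCr = 339 / 88.4 = 3.835 mg/dL
CrCl = (140 − 48) × 120.3 / (72 × 3.835) = 11067.6 / 276.12 ≈ 40.1 mL/min

40.1 mL/min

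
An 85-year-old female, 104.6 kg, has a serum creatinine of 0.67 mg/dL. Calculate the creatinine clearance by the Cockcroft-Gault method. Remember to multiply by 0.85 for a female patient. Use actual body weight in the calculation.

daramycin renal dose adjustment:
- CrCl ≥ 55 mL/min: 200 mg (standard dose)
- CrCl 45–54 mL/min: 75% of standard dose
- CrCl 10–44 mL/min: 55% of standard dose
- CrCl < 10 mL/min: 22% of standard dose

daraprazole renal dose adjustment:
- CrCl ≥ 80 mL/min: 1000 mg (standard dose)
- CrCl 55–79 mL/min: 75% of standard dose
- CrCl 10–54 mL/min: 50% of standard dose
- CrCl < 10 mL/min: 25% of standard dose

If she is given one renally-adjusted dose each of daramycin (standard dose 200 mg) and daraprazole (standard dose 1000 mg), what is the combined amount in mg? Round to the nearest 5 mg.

CrCl = (140 − 85) × 104.6 / (72 × 0.67) × 0.85 = 5753.0 / 48.24 × 0.85 ≈ 101.4 mL/min
CrCl ≈ 101 mL/min.
daramycin: ≥ 55 mL/min → 100% of 200 mg = 200 mg.
daraprazole: ≥ 80 mL/min → 100% of 1000 mg = 1000 mg.
Total = 200 + 1000 = 1200 mg.

1200 mg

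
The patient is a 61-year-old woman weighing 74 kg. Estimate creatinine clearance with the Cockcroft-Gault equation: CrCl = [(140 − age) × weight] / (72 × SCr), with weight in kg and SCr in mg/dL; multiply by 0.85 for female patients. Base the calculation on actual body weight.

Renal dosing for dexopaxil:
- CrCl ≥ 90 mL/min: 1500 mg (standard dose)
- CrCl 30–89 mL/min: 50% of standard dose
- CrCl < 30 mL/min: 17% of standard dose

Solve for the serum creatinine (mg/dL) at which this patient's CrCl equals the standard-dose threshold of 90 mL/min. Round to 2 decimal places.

0.77 mg/dL

Standard dose requires CrCl ≥ 90 mL/min.
Set (140 − 61) × 74 × 0.85 / (72 × SCr) = 90
SCr = (140 − 61) × 74 × 0.85 / (72 × 90) = 0.767 mg/dL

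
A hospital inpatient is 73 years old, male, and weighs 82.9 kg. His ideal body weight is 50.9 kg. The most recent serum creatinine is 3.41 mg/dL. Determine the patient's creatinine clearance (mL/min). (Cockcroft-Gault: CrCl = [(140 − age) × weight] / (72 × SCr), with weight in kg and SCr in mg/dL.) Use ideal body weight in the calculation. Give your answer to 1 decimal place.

CrCl = (140 − 73) × 50.9 / (72 × 3.41) = 3410.3 / 245.52 ≈ 13.9 mL/min

13.9 mL/min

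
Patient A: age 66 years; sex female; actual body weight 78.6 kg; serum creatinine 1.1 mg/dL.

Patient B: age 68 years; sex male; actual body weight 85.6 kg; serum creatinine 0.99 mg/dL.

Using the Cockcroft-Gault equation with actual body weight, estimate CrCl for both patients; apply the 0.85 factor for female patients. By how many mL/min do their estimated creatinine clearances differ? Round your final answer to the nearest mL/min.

24 mL/min

Patient A: CrCl = (140 − 66) × 78.6 / (72 × 1.1) × 0.85 = 5816.4 / 79.20 × 0.85 ≈ 62.4 mL/min
Patient B: CrCl = (140 − 68) × 85.6 / (72 × 0.99) = 6163.2 / 71.28 ≈ 86.5 mL/min
|62.4 − 86.5| = 24.1 mL/min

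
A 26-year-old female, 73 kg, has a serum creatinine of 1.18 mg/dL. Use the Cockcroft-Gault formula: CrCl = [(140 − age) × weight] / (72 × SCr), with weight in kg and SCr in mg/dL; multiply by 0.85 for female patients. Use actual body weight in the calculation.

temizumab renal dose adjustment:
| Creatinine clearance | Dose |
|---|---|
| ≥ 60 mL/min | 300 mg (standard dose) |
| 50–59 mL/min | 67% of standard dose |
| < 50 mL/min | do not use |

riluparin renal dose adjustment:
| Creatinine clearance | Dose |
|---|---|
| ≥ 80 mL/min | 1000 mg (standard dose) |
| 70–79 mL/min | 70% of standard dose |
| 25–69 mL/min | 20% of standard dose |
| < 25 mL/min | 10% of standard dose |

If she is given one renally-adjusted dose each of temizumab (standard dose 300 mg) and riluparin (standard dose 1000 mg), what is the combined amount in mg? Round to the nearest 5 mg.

CrCl = (140 − 26) × 73 / (72 × 1.18) × 0.85 = 8322.0 / 84.96 × 0.85 ≈ 83.3 mL/min
CrCl ≈ 83 mL/min.
temizumab: ≥ 60 mL/min → 100% of 300 mg = 300 mg.
riluparin: ≥ 80 mL/min → 100% of 1000 mg = 1000 mg.
Total = 300 + 1000 = 1300 mg.

1300 mg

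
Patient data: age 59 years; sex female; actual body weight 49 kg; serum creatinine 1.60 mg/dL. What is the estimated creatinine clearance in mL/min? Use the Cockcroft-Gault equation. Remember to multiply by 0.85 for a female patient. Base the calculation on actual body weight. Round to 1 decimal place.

CrCl = (140 − 59) × 49 / (72 × 1.6) × 0.85 = 3969.0 / 115.20 × 0.85 ≈ 29.3 mL/min

29.3 mL/min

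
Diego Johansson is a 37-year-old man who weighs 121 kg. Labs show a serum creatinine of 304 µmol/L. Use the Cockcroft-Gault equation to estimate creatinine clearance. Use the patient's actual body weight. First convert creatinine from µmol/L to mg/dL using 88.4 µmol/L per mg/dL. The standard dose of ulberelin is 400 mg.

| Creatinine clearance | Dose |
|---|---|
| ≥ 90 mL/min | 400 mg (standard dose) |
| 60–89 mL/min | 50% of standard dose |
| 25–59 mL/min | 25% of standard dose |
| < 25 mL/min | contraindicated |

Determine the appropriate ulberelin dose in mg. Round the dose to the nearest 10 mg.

SCr = 304 / 88.4 = 3.439 mg/dL
CrCl = (140 − 37) × 121 / (72 × 3.439) = 12463.0 / 247.61 ≈ 50.3 mL/min
CrCl ≈ 50 mL/min → bracket 25–59 mL/min.
25% of 400 mg = 100 mg

100 mg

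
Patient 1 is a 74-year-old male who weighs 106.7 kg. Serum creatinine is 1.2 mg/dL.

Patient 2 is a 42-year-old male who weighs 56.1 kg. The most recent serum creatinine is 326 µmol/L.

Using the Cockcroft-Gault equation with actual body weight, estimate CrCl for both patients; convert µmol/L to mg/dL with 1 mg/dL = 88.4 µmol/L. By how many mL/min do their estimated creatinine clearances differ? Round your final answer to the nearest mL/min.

61 mL/min

Patient 1: CrCl = (140 − 74) × 106.7 / (72 × 1.2) = 7042.2 / 86.40 ≈ 81.5 mL/min
Patient 2: SCr = 326 / 88.4 = 3.688 mg/dL
Patient 2: CrCl = (140 − 42) × 56.1 / (72 × 3.688) = 5497.8 / 265.54 ≈ 20.7 mL/min
|81.5 − 20.7| = 60.8 mL/min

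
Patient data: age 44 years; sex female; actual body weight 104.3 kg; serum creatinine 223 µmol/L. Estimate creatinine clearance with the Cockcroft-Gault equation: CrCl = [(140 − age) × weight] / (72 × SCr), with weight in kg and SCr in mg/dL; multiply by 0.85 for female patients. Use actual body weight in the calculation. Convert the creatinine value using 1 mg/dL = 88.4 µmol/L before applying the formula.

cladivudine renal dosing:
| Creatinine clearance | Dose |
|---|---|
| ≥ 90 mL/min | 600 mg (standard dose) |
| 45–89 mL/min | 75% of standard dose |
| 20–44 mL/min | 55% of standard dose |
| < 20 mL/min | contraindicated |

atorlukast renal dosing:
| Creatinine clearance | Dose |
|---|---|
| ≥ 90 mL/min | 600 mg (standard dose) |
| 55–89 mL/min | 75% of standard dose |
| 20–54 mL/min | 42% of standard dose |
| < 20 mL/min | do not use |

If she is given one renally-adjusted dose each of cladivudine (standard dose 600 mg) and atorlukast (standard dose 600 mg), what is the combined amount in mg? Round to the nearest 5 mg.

SCr = 223 / 88.4 = 2.523 mg/dL
CrCl = (140 − 44) × 104.3 / (72 × 2.523) × 0.85 = 10012.8 / 181.66 × 0.85 ≈ 46.9 mL/min
CrCl ≈ 47 mL/min.
cladivudine: 45–89 mL/min → 75% of 600 mg = 450 mg.
atorlukast: 20–54 mL/min → 42% of 600 mg = 252 mg.
Total = 450 + 252 = 702 mg.

700 mg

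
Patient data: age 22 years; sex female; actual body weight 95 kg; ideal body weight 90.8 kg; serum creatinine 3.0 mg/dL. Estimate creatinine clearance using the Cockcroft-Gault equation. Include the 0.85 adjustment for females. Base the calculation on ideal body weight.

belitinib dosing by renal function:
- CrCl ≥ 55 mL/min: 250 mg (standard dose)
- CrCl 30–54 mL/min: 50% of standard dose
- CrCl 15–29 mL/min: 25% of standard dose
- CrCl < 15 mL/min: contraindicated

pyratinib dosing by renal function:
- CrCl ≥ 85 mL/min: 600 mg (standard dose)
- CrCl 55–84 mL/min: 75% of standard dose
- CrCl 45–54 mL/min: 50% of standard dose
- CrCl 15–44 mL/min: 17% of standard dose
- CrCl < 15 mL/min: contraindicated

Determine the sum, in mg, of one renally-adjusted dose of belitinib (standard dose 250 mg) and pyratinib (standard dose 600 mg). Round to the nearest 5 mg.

CrCl = (140 − 22) × 90.8 / (72 × 3) × 0.85 = 10714.4 / 216.00 × 0.85 ≈ 42.2 mL/min
CrCl ≈ 42 mL/min.
belitinib: 30–54 mL/min → 50% of 250 mg = 125 mg.
pyratinib: 15–44 mL/min → 17% of 600 mg = 102 mg.
Total = 125 + 102 = 227 mg.

225 mg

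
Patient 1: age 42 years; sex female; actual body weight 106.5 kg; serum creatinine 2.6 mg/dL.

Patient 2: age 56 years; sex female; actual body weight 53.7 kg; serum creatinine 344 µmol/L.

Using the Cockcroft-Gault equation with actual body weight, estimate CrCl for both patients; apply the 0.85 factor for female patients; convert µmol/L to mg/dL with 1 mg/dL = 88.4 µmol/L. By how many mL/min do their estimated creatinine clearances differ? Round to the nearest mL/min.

Patient 1: CrCl = (140 − 42) × 106.5 / (72 × 2.6) × 0.85 = 10437.0 / 187.20 × 0.85 ≈ 47.4 mL/min
Patient 2: SCr = 344 / 88.4 = 3.891 mg/dL
Patient 2: CrCl = (140 − 56) × 53.7 / (72 × 3.891) × 0.85 = 4510.8 / 280.15 × 0.85 ≈ 13.7 mL/min
|47.4 − 13.7| = 33.7 mL/min

34 mL/min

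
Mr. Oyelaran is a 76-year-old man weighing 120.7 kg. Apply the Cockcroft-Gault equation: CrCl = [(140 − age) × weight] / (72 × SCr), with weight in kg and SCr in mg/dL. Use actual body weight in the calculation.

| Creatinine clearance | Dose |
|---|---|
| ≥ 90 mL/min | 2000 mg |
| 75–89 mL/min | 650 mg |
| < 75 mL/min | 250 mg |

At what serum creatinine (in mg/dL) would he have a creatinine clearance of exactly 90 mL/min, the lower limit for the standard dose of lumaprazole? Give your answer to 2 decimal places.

1.19 mg/dL

Standard dose requires CrCl ≥ 90 mL/min.
Set (140 − 76) × 120.7 / (72 × SCr) = 90
SCr = (140 − 76) × 120.7 / (72 × 90) = 1.192 mg/dL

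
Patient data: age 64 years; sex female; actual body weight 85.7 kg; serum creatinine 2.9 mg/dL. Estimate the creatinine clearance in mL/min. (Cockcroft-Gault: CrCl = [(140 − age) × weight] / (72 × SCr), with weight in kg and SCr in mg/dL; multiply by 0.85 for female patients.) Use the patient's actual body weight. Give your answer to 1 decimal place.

26.5 mL/min

CrCl = (140 − 64) × 85.7 / (72 × 2.9) × 0.85 = 6513.2 / 208.80 × 0.85 ≈ 26.5 mL/min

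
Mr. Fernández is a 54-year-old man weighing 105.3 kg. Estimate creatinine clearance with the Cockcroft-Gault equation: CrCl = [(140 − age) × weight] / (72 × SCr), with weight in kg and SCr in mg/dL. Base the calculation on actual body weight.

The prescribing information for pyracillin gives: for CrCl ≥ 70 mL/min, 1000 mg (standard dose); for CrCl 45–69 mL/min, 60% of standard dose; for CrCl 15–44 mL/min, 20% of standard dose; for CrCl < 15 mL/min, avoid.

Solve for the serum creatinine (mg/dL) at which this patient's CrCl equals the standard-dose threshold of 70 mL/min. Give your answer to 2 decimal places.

1.80 mg/dL

Standard dose requires CrCl ≥ 70 mL/min.
Set (140 − 54) × 105.3 / (72 × SCr) = 70
SCr = (140 − 54) × 105.3 / (72 × 70) = 1.797 mg/dL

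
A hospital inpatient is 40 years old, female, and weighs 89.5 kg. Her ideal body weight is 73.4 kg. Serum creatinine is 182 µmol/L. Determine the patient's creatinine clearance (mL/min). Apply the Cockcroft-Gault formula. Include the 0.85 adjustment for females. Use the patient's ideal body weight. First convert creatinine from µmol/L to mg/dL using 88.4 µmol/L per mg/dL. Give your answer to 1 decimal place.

42.1 mL/min

SCr = 182 / 88.4 = 2.059 mg/dL
CrCl = (140 − 40) × 73.4 / (72 × 2.059) × 0.85 = 7340.0 / 148.25 × 0.85 ≈ 42.1 mL/min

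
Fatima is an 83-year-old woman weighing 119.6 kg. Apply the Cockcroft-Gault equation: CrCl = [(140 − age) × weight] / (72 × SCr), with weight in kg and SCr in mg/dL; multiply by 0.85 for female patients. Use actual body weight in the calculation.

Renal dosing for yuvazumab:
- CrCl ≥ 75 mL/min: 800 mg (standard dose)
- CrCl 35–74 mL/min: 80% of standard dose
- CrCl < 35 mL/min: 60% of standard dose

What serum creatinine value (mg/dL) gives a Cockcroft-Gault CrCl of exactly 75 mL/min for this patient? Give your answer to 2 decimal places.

Standard dose requires CrCl ≥ 75 mL/min.
Set (140 − 83) × 119.6 × 0.85 / (72 × SCr) = 75
SCr = (140 − 83) × 119.6 × 0.85 / (72 × 75) = 1.073 mg/dL

1.07 mg/dL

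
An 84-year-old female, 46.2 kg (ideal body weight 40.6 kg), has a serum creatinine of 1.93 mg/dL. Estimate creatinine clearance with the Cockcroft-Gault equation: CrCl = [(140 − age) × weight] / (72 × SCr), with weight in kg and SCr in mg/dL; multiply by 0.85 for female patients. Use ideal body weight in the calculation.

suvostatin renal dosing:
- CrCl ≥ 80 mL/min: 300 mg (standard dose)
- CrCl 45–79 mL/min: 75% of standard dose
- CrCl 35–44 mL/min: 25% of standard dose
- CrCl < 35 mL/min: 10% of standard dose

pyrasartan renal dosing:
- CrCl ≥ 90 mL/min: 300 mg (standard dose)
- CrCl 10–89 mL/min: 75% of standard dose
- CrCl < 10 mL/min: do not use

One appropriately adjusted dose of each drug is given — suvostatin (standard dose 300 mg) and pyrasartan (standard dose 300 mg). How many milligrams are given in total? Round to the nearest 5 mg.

255 mg

CrCl = (140 − 84) × 40.6 / (72 × 1.93) × 0.85 = 2273.6 / 138.96 × 0.85 ≈ 13.9 mL/min
CrCl ≈ 14 mL/min.
suvostatin: < 35 mL/min → 10% of 300 mg = 30 mg.
pyrasartan: 10–89 mL/min → 75% of 300 mg = 225 mg.
Total = 30 + 225 = 255 mg.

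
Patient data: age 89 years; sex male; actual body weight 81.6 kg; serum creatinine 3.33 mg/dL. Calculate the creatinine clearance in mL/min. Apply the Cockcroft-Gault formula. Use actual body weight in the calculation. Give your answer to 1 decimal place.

CrCl = (140 − 89) × 81.6 / (72 × 3.33) = 4161.6 / 239.76 ≈ 17.4 mL/min

17.4 mL/min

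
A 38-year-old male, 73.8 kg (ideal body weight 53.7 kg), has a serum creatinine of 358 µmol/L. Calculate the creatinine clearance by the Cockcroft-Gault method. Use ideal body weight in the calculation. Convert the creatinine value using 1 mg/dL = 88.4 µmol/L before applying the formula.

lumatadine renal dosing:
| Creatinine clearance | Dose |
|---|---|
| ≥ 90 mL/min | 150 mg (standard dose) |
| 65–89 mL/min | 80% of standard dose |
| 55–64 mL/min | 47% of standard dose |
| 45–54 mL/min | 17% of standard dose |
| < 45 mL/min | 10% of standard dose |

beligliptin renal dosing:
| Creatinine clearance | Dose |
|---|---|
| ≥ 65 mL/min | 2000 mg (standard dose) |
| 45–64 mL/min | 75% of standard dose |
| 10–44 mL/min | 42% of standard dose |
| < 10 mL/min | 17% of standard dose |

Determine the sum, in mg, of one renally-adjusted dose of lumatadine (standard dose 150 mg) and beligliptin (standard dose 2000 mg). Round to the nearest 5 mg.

SCr = 358 / 88.4 = 4.05 mg/dL
CrCl = (140 − 38) × 53.7 / (72 × 4.05) = 5477.4 / 291.60 ≈ 18.8 mL/min
CrCl ≈ 19 mL/min.
lumatadine: < 45 mL/min → 10% of 150 mg = 15 mg.
beligliptin: 10–44 mL/min → 42% of 2000 mg = 840 mg.
Total = 15 + 840 = 855 mg.

855 mg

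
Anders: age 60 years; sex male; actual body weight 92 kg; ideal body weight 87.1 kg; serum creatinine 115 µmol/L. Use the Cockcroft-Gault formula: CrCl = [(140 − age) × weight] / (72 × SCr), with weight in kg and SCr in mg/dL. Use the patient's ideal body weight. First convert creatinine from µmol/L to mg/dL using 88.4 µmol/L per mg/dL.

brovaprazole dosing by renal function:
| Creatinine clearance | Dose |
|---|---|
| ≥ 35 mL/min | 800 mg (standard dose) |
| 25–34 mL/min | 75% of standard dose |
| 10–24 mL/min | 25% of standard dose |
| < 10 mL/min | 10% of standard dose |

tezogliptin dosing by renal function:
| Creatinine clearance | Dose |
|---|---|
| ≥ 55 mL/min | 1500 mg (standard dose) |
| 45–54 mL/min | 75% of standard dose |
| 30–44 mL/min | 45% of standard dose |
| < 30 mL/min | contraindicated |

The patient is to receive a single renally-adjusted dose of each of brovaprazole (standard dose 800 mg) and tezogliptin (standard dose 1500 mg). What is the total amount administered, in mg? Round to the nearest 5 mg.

2300 mg

SCr = 115 / 88.4 = 1.301 mg/dL
CrCl = (140 − 60) × 87.1 / (72 × 1.301) = 6968.0 / 93.67 ≈ 74.4 mL/min
CrCl ≈ 74 mL/min.
brovaprazole: ≥ 35 mL/min → 100% of 800 mg = 800 mg.
tezogliptin: ≥ 55 mL/min → 100% of 1500 mg = 1500 mg.
Total = 800 + 1500 = 2300 mg.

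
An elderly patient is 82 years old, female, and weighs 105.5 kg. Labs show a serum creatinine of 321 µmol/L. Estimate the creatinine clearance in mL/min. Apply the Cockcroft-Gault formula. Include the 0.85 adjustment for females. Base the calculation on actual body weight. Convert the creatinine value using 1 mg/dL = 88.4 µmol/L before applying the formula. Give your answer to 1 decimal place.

SCr = 321 / 88.4 = 3.631 mg/dL
CrCl = (140 − 82) × 105.5 / (72 × 3.631) × 0.85 = 6119.0 / 261.43 × 0.85 ≈ 19.9 mL/min

19.9 mL/min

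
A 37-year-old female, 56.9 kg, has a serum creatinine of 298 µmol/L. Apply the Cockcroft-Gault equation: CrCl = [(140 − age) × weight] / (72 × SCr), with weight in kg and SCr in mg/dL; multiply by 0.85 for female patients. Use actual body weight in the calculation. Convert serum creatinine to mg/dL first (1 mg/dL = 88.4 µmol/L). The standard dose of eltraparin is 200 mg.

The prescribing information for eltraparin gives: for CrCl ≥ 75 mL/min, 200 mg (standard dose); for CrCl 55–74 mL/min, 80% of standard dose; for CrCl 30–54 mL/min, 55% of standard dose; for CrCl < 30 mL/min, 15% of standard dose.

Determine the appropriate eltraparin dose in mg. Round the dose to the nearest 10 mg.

SCr = 298 / 88.4 = 3.371 mg/dL
CrCl = (140 − 37) × 56.9 / (72 × 3.371) × 0.85 = 5860.7 / 242.71 × 0.85 ≈ 20.5 mL/min
CrCl ≈ 21 mL/min → bracket < 30 mL/min.
15% of 200 mg = 30 mg

30 mg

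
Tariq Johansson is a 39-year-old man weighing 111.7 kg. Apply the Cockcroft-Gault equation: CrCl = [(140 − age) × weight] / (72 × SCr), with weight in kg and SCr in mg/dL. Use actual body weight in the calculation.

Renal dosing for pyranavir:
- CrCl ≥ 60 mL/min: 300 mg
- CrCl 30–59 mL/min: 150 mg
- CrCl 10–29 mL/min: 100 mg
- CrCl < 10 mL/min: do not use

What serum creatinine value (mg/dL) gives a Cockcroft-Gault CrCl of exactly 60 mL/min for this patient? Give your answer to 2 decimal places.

Standard dose requires CrCl ≥ 60 mL/min.
Set (140 − 39) × 111.7 / (72 × SCr) = 60
SCr = (140 − 39) × 111.7 / (72 × 60) = 2.612 mg/dL

2.61 mg/dL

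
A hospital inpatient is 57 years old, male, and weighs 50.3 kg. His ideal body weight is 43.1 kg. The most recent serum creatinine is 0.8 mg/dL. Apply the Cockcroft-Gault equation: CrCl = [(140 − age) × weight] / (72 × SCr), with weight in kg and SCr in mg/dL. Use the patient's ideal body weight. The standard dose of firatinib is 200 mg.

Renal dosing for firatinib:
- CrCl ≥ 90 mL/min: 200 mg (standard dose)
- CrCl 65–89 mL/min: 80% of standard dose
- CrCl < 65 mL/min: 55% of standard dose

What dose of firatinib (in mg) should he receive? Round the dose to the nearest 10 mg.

CrCl = (140 − 57) × 43.1 / (72 × 0.8) = 3577.3 / 57.60 ≈ 62.1 mL/min
CrCl ≈ 62 mL/min → bracket < 65 mL/min.
55% of 200 mg = 110 mg

110 mg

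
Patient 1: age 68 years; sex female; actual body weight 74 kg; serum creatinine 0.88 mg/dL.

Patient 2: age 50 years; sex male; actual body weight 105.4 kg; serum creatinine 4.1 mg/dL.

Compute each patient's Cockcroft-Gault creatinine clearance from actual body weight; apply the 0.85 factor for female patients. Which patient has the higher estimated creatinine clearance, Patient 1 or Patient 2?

Patient 1: CrCl = (140 − 68) × 74 / (72 × 0.88) × 0.85 = 5328.0 / 63.36 × 0.85 ≈ 71.5 mL/min
Patient 2: CrCl = (140 − 50) × 105.4 / (72 × 4.1) = 9486.0 / 295.20 ≈ 32.1 mL/min
71.5 vs 32.1 mL/min → Patient 1 is higher.

Patient 1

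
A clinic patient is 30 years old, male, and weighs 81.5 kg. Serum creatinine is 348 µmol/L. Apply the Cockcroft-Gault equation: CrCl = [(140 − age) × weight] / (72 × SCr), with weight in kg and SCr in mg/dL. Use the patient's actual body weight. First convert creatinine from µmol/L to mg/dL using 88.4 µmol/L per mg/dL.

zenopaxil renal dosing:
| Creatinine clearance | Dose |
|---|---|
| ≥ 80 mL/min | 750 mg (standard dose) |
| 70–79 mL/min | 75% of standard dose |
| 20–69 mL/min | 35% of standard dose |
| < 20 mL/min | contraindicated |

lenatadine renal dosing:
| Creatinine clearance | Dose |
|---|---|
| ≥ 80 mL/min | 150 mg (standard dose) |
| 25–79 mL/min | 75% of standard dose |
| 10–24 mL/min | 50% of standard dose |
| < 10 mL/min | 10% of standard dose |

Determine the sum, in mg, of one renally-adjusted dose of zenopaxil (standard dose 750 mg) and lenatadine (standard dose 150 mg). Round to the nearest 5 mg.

SCr = 348 / 88.4 = 3.937 mg/dL
CrCl = (140 − 30) × 81.5 / (72 × 3.937) = 8965.0 / 283.46 ≈ 31.6 mL/min
CrCl ≈ 32 mL/min.
zenopaxil: 20–69 mL/min → 35% of 750 mg = 262.5 mg.
lenatadine: 25–79 mL/min → 75% of 150 mg = 112.5 mg.
Total = 262.5 + 112.5 = 375 mg.

375 mg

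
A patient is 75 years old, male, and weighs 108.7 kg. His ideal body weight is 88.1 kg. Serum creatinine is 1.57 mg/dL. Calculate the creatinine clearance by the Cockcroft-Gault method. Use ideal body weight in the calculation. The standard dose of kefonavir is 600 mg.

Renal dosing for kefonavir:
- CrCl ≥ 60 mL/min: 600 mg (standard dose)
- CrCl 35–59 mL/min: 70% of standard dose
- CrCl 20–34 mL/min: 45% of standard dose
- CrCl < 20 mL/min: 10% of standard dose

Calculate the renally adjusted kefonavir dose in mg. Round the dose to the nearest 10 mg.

420 mg

CrCl = (140 − 75) × 88.1 / (72 × 1.57) = 5726.5 / 113.04 ≈ 50.7 mL/min
CrCl ≈ 51 mL/min → bracket 35–59 mL/min.
70% of 600 mg = 420 mg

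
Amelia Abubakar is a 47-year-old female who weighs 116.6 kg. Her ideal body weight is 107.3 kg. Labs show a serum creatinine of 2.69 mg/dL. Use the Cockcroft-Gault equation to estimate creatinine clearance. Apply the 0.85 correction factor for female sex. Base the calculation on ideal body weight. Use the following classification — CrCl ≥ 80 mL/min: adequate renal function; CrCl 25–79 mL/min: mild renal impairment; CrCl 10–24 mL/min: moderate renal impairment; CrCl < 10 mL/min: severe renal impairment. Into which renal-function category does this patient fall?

CrCl = (140 − 47) × 107.3 / (72 × 2.69) × 0.85 = 9978.9 / 193.68 × 0.85 ≈ 43.8 mL/min
44 mL/min falls in the 'mild renal impairment' range.

mild renal impairment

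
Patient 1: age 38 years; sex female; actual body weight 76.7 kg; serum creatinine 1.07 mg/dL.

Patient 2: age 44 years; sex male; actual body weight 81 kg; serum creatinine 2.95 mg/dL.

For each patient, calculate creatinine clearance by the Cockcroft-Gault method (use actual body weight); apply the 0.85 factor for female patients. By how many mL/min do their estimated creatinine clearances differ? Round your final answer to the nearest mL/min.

Patient 1: CrCl = (140 − 38) × 76.7 / (72 × 1.07) × 0.85 = 7823.4 / 77.04 × 0.85 ≈ 86.3 mL/min
Patient 2: CrCl = (140 − 44) × 81 / (72 × 2.95) = 7776.0 / 212.40 ≈ 36.6 mL/min
|86.3 − 36.6| = 49.7 mL/min

50 mL/min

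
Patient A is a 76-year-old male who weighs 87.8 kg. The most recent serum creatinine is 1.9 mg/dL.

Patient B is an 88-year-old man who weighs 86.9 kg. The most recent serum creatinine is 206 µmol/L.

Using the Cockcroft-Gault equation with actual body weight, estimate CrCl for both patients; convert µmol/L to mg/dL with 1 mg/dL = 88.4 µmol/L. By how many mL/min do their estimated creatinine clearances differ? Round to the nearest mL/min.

14 mL/min

Patient A: CrCl = (140 − 76) × 87.8 / (72 × 1.9) = 5619.2 / 136.80 ≈ 41.1 mL/min
Patient B: SCr = 206 / 88.4 = 2.33 mg/dL
Patient B: CrCl = (140 − 88) × 86.9 / (72 × 2.33) = 4518.8 / 167.76 ≈ 26.9 mL/min
|41.1 − 26.9| = 14.2 mL/min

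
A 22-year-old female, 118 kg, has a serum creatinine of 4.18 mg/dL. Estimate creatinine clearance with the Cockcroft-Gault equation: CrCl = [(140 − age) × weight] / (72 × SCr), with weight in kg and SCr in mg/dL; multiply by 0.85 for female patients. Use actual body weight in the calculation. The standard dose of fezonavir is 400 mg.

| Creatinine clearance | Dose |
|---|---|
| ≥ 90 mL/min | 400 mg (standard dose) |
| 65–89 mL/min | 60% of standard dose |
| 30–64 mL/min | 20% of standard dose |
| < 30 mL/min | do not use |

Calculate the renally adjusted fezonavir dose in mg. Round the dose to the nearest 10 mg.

80 mg

CrCl = (140 − 22) × 118 / (72 × 4.18) × 0.85 = 13924.0 / 300.96 × 0.85 ≈ 39.3 mL/min
CrCl ≈ 39 mL/min → bracket 30–64 mL/min.
20% of 400 mg = 80 mg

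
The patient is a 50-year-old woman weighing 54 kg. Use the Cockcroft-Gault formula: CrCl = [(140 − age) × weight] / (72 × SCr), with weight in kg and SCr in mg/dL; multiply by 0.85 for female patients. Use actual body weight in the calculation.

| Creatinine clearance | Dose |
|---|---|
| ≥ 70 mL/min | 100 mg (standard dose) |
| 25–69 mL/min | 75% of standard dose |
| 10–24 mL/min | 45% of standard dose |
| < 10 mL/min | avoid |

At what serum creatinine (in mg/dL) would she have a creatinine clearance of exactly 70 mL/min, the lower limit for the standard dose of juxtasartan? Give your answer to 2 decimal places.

Standard dose requires CrCl ≥ 70 mL/min.
Set (140 − 50) × 54 × 0.85 / (72 × SCr) = 70
SCr = (140 − 50) × 54 × 0.85 / (72 × 70) = 0.820 mg/dL

0.82 mg/dL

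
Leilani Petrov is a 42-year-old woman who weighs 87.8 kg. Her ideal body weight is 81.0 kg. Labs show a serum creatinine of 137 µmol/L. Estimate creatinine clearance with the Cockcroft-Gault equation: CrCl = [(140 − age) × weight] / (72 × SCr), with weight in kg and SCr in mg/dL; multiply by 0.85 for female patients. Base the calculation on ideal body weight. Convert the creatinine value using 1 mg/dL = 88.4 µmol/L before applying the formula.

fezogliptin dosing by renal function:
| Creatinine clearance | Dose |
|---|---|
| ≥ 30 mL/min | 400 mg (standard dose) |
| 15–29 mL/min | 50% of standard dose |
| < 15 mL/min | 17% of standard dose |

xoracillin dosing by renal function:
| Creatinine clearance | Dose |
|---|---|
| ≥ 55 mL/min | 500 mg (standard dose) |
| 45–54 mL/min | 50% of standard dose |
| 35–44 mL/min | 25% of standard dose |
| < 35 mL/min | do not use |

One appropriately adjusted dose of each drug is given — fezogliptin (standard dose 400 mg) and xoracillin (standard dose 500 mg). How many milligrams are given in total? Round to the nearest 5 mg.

SCr = 137 / 88.4 = 1.55 mg/dL
CrCl = (140 − 42) × 81 / (72 × 1.55) × 0.85 = 7938.0 / 111.60 × 0.85 ≈ 60.5 mL/min
CrCl ≈ 60 mL/min.
fezogliptin: ≥ 30 mL/min → 100% of 400 mg = 400 mg.
xoracillin: ≥ 55 mL/min → 100% of 500 mg = 500 mg.
Total = 400 + 500 = 900 mg.

900 mg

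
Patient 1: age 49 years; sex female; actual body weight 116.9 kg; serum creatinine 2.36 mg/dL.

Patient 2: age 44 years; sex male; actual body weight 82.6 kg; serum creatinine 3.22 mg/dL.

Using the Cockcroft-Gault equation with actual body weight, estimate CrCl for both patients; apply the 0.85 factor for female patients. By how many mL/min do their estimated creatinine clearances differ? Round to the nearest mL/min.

19 mL/min

Patient 1: CrCl = (140 − 49) × 116.9 / (72 × 2.36) × 0.85 = 10637.9 / 169.92 × 0.85 ≈ 53.2 mL/min
Patient 2: CrCl = (140 − 44) × 82.6 / (72 × 3.22) = 7929.6 / 231.84 ≈ 34.2 mL/min
|53.2 − 34.2| = 19.0 mL/min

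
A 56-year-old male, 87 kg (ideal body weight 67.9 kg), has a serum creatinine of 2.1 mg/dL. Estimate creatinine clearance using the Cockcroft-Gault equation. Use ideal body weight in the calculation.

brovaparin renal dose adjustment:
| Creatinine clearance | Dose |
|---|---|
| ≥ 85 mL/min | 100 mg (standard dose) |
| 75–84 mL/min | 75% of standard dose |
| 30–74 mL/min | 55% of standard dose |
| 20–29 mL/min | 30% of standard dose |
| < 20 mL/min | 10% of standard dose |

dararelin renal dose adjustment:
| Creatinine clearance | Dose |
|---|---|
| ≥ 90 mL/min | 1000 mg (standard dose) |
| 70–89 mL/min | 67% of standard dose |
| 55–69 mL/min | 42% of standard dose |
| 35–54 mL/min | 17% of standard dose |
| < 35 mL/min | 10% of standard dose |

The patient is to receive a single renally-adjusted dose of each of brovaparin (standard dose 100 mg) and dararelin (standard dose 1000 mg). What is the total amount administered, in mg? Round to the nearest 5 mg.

225 mg

CrCl = (140 − 56) × 67.9 / (72 × 2.1) = 5703.6 / 151.20 ≈ 37.7 mL/min
CrCl ≈ 38 mL/min.
brovaparin: 30–74 mL/min → 55% of 100 mg = 55 mg.
dararelin: 35–54 mL/min → 17% of 1000 mg = 170 mg.
Total = 55 + 170 = 225 mg.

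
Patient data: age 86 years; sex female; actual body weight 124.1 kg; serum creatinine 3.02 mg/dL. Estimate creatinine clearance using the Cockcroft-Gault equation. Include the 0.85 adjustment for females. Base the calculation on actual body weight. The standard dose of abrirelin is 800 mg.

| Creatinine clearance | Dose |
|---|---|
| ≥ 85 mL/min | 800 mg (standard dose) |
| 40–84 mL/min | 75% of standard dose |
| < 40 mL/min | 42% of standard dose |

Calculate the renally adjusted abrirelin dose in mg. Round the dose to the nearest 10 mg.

340 mg

CrCl = (140 − 86) × 124.1 / (72 × 3.02) × 0.85 = 6701.4 / 217.44 × 0.85 ≈ 26.2 mL/min
CrCl ≈ 26 mL/min → bracket < 40 mL/min.
42% of 800 mg = 336 mg → 340 mg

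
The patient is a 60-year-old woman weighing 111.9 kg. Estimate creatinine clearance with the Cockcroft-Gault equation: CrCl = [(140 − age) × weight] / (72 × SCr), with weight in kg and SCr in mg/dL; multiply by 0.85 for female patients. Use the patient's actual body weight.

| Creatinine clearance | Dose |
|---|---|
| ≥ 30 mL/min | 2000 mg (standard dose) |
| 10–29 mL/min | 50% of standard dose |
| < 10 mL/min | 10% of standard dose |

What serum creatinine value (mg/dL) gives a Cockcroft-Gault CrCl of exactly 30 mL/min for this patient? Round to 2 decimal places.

Standard dose requires CrCl ≥ 30 mL/min.
Set (140 − 60) × 111.9 × 0.85 / (72 × SCr) = 30
SCr = (140 − 60) × 111.9 × 0.85 / (72 × 30) = 3.523 mg/dL

3.52 mg/dL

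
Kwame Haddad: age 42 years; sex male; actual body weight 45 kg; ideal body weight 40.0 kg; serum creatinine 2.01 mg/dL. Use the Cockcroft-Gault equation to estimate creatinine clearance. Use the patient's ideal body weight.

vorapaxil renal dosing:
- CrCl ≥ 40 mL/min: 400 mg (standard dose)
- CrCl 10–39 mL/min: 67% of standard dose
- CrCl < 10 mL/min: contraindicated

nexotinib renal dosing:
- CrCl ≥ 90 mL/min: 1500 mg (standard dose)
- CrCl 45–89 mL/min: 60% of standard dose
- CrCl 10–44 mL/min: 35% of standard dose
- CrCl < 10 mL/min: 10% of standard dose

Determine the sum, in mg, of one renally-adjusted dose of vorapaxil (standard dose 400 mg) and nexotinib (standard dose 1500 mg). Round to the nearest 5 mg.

795 mg

CrCl = (140 − 42) × 40 / (72 × 2.01) = 3920.0 / 144.72 ≈ 27.1 mL/min
CrCl ≈ 27 mL/min.
vorapaxil: 10–39 mL/min → 67% of 400 mg = 268 mg.
nexotinib: 10–44 mL/min → 35% of 1500 mg = 525 mg.
Total = 268 + 525 = 793 mg.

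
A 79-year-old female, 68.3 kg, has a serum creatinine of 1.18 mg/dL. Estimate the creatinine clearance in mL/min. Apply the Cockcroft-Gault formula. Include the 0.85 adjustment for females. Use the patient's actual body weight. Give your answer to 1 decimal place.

41.7 mL/min

CrCl = (140 − 79) × 68.3 / (72 × 1.18) × 0.85 = 4166.3 / 84.96 × 0.85 ≈ 41.7 mL/min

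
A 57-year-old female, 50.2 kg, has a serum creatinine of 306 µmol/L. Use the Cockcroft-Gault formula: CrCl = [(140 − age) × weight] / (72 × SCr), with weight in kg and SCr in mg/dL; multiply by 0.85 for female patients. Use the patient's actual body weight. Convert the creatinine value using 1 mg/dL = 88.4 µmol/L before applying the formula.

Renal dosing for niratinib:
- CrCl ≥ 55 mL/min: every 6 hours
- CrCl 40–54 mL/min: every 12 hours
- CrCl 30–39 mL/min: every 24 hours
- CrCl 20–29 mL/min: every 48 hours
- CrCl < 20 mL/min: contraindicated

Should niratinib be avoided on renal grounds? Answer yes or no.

SCr = 306 / 88.4 = 3.462 mg/dL
CrCl = (140 − 57) × 50.2 / (72 × 3.462) × 0.85 = 4166.6 / 249.26 × 0.85 ≈ 14.2 mL/min
CrCl ≈ 14 mL/min, which is < 20 mL/min.

yes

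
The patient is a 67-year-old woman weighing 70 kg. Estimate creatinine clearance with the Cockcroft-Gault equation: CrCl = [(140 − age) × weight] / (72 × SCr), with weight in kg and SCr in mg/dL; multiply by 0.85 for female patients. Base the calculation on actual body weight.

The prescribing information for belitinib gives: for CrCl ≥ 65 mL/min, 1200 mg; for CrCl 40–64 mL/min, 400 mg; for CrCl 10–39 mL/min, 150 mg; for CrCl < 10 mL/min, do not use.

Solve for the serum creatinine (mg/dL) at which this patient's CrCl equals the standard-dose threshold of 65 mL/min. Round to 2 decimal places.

Standard dose requires CrCl ≥ 65 mL/min.
Set (140 − 67) × 70 × 0.85 / (72 × SCr) = 65
SCr = (140 − 67) × 70 × 0.85 / (72 × 65) = 0.928 mg/dL

0.93 mg/dL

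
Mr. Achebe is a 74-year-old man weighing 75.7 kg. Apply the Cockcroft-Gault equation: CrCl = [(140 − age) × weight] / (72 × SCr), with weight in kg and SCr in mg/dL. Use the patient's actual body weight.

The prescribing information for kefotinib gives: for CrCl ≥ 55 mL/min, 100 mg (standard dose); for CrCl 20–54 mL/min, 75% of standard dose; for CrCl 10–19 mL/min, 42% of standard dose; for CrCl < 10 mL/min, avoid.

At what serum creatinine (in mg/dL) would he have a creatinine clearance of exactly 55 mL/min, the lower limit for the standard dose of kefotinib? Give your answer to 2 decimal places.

1.26 mg/dL

Standard dose requires CrCl ≥ 55 mL/min.
Set (140 − 74) × 75.7 / (72 × SCr) = 55
SCr = (140 − 74) × 75.7 / (72 × 55) = 1.262 mg/dL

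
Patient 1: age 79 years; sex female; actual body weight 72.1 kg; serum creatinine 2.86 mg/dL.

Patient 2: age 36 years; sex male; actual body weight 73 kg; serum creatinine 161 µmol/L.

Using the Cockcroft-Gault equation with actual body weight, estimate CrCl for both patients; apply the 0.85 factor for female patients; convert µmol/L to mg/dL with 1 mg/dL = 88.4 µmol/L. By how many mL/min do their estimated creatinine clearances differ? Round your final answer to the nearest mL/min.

Patient 1: CrCl = (140 − 79) × 72.1 / (72 × 2.86) × 0.85 = 4398.1 / 205.92 × 0.85 ≈ 18.2 mL/min
Patient 2: SCr = 161 / 88.4 = 1.821 mg/dL
Patient 2: CrCl = (140 − 36) × 73 / (72 × 1.821) = 7592.0 / 131.11 ≈ 57.9 mL/min
|18.2 − 57.9| = 39.7 mL/min

40 mL/min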